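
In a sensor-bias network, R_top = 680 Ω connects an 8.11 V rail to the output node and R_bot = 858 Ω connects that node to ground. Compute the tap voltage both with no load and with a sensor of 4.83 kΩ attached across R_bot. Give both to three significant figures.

Unloaded: 4.52 V; loaded: 4.19 V

Open-circuit: V = 8.11 × 858/(680 + 858) = 4.52 V.
With the load, R_bot becomes R_bot‖R_L = 728.6 Ω, so V = 8.11 × 728.6/1409 = 4.19 V.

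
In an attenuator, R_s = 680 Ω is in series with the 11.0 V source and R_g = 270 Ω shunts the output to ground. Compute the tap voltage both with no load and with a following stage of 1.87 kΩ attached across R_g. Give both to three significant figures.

Open-circuit: V = 11.0 × 270/(680 + 270) = 3.13 V.
With the load, R_g becomes R_g‖R_L = 235.9 Ω, so V = 11.0 × 235.9/915.9 = 2.83 V.

Unloaded: 3.13 V; loaded: 2.83 V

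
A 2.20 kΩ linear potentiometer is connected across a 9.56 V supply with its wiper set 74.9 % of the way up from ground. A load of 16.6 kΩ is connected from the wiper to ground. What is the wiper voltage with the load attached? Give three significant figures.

The wiper splits the pot into (1−α)R = 552.2 Ω above and αR = 1648 Ω below.
Lower section ‖ load = 1499 Ω.
V_wiper = 9.56 × 1499/(552.2 + 1499) = 6.99 V.

V ≈ 6.99 V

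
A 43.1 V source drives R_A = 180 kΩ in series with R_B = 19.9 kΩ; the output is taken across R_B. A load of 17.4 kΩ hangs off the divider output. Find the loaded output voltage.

V_out ≈ 2.11 V

The load sits in parallel with R_B: R_B‖R_L = (19.9 × 17.4) / (19.9 + 17.4) = 9.283 kΩ.
V_out = 43.1 × 9.283 / (180 + 9.283) = 43.1 × 9.283/189.3 = 2.11 V.
(Unloaded it would have been 4.29 V.)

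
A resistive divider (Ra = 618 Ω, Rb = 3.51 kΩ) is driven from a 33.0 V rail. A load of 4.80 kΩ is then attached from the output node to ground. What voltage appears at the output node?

V_out ≈ 25.3 V

The load sits in parallel with Rb: Rb‖R_L = (3510 × 4800) / (3510 + 4800) = 2027 Ω.
V_out = 33.0 × 2027 / (618 + 2027) = 33.0 × 2027/2645 = 25.3 V.
(Unloaded it would have been 28.1 V.)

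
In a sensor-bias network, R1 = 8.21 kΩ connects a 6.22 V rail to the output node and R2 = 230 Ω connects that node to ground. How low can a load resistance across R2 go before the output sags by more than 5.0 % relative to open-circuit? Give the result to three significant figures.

R_L(min) ≈ 4.25 kΩ

Output resistance R_th = R1‖R2 = (8210 × 230)/8440 = 223.7 Ω.
The fractional drop is R_th/(R_th + R_L); requiring this ≤ 0.0500 gives R_L ≥ R_th(1/0.0500 − 1) = 223.7 × 19.00 = 4.25 kΩ.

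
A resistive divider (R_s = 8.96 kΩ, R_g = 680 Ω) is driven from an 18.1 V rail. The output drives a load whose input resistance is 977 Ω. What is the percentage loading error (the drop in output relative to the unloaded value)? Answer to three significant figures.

39.3 %

Unloaded V = 18.1 × 680/9640 = 1.277 V.
Loaded: R_g‖R_L = 400.9 Ω, giving V = 18.1 × 400.9/9361 = 0.7752 V.
Drop = (1.277 − 0.7752) / 1.277 = 39.3 %.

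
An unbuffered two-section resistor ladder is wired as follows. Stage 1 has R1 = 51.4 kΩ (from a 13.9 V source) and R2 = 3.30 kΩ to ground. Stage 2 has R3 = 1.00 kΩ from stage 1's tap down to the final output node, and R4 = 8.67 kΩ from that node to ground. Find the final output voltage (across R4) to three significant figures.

Stage 2 presents R3+R4 = 9.670 kΩ as a load on stage 1's tap.
Stage 1's lower leg becomes R2‖(R3+R4) = 2.460 kΩ, so V_mid = 13.9 × 2.460/53.86 = 0.6350 V.
Stage 2 is itself unloaded: V_out = V_mid × R4/(R3+R4) = 0.6350 × 8.67/9.670 = 0.569 V.

V_out ≈ 0.569 V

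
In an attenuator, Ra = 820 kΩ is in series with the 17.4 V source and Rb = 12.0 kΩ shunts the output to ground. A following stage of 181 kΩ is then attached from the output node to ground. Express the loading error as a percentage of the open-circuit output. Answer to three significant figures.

6.13 %

The divider's output (Thévenin) resistance is Ra‖Rb = 11.83 kΩ.
Fractional drop under load = R_th/(R_th + R_L) = 11.83 / (11.83 + 181) = 0.06133.
So the output falls by 6.13 %.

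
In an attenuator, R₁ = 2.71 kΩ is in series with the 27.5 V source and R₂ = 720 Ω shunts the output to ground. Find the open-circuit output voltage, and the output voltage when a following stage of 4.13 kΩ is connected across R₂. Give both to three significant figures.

Open-circuit: V = 27.5 × 720/(2710 + 720) = 5.77 V.
With the load, R₂ becomes R₂‖R_L = 613.1 Ω, so V = 27.5 × 613.1/3323 = 5.07 V.

Unloaded: 5.77 V; loaded: 5.07 V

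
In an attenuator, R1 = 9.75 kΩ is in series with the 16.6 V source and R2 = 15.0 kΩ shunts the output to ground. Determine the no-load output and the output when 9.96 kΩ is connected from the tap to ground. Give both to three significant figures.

Open-circuit: V = 16.6 × 15.0/(9.75 + 15.0) = 10.1 V.
With the load, R2 becomes R2‖R_L = 5.986 kΩ, so V = 16.6 × 5.986/15.74 = 6.31 V.

Unloaded: 10.1 V; loaded: 6.31 V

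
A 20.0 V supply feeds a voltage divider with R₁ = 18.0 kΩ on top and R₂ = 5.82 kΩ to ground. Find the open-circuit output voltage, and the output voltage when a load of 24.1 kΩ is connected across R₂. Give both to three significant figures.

Open-circuit: V = 20.0 × 5.82/(18.0 + 5.82) = 4.89 V.
With the load, R₂ becomes R₂‖R_L = 4.688 kΩ, so V = 20.0 × 4.688/22.69 = 4.13 V.

Unloaded: 4.89 V; loaded: 4.13 V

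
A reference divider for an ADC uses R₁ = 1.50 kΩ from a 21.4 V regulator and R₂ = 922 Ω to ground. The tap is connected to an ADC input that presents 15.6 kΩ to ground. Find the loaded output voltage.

V_out ≈ 7.86 V

The load sits in parallel with R₂: R₂‖R_L = (922 × 15600) / (922 + 15600) = 870.5 Ω.
V_out = 21.4 × 870.5 / (1500 + 870.5) = 21.4 × 870.5/2371 = 7.86 V.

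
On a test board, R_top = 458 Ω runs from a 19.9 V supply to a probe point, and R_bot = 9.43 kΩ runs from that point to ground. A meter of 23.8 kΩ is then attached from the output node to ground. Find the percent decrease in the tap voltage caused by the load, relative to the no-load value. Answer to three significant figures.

1.80 %

The divider's output (Thévenin) resistance is R_top‖R_bot = 436.8 Ω.
Fractional drop under load = R_th/(R_th + R_L) = 436.8 / (436.8 + 23800) = 0.01802.
So the output falls by 1.80 %.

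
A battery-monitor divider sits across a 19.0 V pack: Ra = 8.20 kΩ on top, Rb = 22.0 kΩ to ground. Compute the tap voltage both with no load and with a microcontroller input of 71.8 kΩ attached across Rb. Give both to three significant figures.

Open-circuit: V = 19.0 × 22.0/(8.20 + 22.0) = 13.8 V.
With the load, Rb becomes Rb‖R_L = 16.84 kΩ, so V = 19.0 × 16.84/25.04 = 12.8 V.

Unloaded: 13.8 V; loaded: 12.8 V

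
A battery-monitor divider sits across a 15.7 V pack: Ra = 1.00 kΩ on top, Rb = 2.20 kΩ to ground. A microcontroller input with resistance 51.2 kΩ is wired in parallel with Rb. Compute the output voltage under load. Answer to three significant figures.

V_out ≈ 10.7 V

The load sits in parallel with Rb: Rb‖R_L = (2.20 × 51.2) / (2.20 + 51.2) = 2.109 kΩ.
V_out = 15.7 × 2.109 / (1.00 + 2.109) = 15.7 × 2.109/3.109 = 10.7 V.
(Unloaded it would have been 10.8 V.)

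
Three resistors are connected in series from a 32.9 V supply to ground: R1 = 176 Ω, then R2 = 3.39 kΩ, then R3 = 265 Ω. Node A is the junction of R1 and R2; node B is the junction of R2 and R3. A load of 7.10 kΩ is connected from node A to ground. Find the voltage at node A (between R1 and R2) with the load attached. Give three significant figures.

V ≈ 30.7 V

Below node A the series string R2+R3 = 3655 Ω sits in parallel with the 7100 Ω load: 2413 Ω.
V_A = 32.9 × 2413/(176 + 2413) = 30.7 V.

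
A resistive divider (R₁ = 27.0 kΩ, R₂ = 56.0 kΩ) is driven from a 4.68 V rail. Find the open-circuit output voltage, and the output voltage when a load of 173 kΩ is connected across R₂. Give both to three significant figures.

Unloaded: 3.16 V; loaded: 2.86 V

Open-circuit: V = 4.68 × 56.0/(27.0 + 56.0) = 3.16 V.
With the load, R₂ becomes R₂‖R_L = 42.31 kΩ, so V = 4.68 × 42.31/69.31 = 2.86 V.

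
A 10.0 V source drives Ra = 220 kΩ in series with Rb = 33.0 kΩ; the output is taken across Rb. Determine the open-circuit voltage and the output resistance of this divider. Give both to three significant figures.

V_th = 1.30 V, R_th = 28.7 kΩ

V_th is the open-circuit tap voltage: 10.0 × 33.0/(220 + 33.0) = 1.30 V.
With the supply zeroed, Ra and Rb appear in parallel from the tap: R_th = Ra‖Rb = (220 × 33.0)/253.0 = 28.7 kΩ.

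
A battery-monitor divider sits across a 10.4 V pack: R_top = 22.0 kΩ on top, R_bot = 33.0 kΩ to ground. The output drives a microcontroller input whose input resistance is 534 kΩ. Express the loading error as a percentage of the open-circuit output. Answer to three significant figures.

The divider's output (Thévenin) resistance is R_top‖R_bot = 13.20 kΩ.
Fractional drop under load = R_th/(R_th + R_L) = 13.20 / (13.20 + 534) = 0.02412.
So the output falls by 2.41 %.

2.41 %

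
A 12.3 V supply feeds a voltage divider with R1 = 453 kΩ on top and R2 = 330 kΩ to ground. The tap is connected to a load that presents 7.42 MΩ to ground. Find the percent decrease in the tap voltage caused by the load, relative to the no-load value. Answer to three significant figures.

2.51 %

The divider's output (Thévenin) resistance is R1‖R2 = 190.9 kΩ.
Fractional drop under load = R_th/(R_th + R_L) = 190.9 / (190.9 + 7420) = 0.02508.
So the output falls by 2.51 %.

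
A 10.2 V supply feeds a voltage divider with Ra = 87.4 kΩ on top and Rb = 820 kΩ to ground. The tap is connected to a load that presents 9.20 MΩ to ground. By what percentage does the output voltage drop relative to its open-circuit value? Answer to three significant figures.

0.851 %

The divider's output (Thévenin) resistance is Ra‖Rb = 78.98 kΩ.
Fractional drop under load = R_th/(R_th + R_L) = 78.98 / (78.98 + 9200) = 0.008512.
So the output falls by 0.851 %.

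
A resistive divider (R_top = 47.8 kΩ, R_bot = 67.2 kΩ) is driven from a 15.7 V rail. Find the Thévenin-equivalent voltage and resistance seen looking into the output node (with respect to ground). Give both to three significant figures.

V_th is the open-circuit tap voltage: 15.7 × 67.2/(47.8 + 67.2) = 9.17 V.
With the supply zeroed, R_top and R_bot appear in parallel from the tap: R_th = R_top‖R_bot = (47.8 × 67.2)/115.0 = 27.9 kΩ.

V_th = 9.17 V, R_th = 27.9 kΩ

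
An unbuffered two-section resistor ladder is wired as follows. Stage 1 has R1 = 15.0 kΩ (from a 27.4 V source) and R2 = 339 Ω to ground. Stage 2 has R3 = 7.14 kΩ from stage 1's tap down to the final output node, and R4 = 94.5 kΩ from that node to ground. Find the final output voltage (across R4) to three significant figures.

Stage 2 presents R3+R4 = 101600 Ω as a load on stage 1's tap.
Stage 1's lower leg becomes R2‖(R3+R4) = 337.9 Ω, so V_mid = 27.4 × 337.9/15340 = 0.6036 V.
Stage 2 is itself unloaded: V_out = V_mid × R4/(R3+R4) = 0.6036 × 94500/101600 = 0.561 V.

V_out ≈ 0.561 V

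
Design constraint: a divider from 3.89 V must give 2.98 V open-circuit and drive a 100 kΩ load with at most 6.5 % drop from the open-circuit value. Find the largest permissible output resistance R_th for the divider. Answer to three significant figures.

Loading drop = R_th/(R_th + R_L) ≤ 0.0650, so R_th ≤ R_L · ε/(1−ε) = 100 kΩ × 0.0650/0.9350 = 6.95 kΩ.

R_th ≤ 6.95 kΩ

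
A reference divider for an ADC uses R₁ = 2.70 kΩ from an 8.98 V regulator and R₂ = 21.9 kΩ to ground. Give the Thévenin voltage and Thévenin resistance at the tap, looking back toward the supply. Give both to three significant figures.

V_th = 7.99 V, R_th = 2.40 kΩ

V_th is the open-circuit tap voltage: 8.98 × 21.9/(2.70 + 21.9) = 7.99 V.
With the supply zeroed, R₁ and R₂ appear in parallel from the tap: R_th = R₁‖R₂ = (2.70 × 21.9)/24.60 = 2.40 kΩ.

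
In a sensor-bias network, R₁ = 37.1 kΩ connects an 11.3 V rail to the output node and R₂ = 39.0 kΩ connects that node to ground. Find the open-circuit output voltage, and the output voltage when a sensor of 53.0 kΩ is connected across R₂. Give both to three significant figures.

Open-circuit: V = 11.3 × 39.0/(37.1 + 39.0) = 5.79 V.
With the load, R₂ becomes R₂‖R_L = 22.47 kΩ, so V = 11.3 × 22.47/59.57 = 4.26 V.

Unloaded: 5.79 V; loaded: 4.26 V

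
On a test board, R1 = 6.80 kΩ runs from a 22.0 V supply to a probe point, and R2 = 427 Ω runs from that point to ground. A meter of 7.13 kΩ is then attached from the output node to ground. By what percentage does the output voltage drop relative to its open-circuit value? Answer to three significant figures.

5.33 %

The divider's output (Thévenin) resistance is R1‖R2 = 401.8 Ω.
Fractional drop under load = R_th/(R_th + R_L) = 401.8 / (401.8 + 7130) = 0.05334.
So the output falls by 5.33 %.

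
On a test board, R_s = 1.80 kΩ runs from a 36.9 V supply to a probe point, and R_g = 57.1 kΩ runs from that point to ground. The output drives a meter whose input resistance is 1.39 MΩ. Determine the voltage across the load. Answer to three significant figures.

The load sits in parallel with R_g: R_g‖R_L = (57.1 × 1390) / (57.1 + 1390) = 54.85 kΩ.
V_out = 36.9 × 54.85 / (1.80 + 54.85) = 36.9 × 54.85/56.65 = 35.7 V.

V_out ≈ 35.7 V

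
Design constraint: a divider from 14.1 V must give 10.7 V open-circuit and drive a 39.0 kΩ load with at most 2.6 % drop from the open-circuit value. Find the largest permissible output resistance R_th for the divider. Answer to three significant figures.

R_th ≤ 1.04 kΩ

Loading drop = R_th/(R_th + R_L) ≤ 0.0260, so R_th ≤ R_L · ε/(1−ε) = 39.0 kΩ × 0.0260/0.9740 = 1.04 kΩ.
(Any R1, R2 with R2/(R1+R2) = 0.759 and R1‖R2 ≤ 1.04 kΩ will meet the spec.)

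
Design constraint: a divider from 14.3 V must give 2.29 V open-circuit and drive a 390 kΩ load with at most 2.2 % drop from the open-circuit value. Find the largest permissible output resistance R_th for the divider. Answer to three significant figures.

R_th ≤ 8.77 kΩ

Loading drop = R_th/(R_th + R_L) ≤ 0.0220, so R_th ≤ R_L · ε/(1−ε) = 390 kΩ × 0.0220/0.9780 = 8.77 kΩ.
(Any R1, R2 with R2/(R1+R2) = 0.160 and R1‖R2 ≤ 8.77 kΩ will meet the spec.)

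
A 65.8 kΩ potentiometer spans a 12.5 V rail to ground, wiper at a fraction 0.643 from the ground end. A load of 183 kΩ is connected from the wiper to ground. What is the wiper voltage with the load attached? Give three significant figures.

The wiper splits the pot into (1−α)R = 23.49 kΩ above and αR = 42.31 kΩ below.
Lower section ‖ load = 34.36 kΩ.
V_wiper = 12.5 × 34.36/(23.49 + 34.36) = 7.42 V.

V ≈ 7.42 V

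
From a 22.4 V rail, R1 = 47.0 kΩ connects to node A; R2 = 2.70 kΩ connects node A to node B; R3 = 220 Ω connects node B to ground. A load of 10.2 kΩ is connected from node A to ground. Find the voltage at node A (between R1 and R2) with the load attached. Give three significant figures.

V ≈ 1.03 V

Below node A the series string R2+R3 = 2920 Ω sits in parallel with the 10200 Ω load: 2270 Ω.
V_A = 22.4 × 2270/(47000 + 2270) = 1.03 V.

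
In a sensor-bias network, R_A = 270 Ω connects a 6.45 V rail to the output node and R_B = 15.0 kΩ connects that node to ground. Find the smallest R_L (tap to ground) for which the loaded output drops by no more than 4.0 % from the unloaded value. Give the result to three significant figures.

Output resistance R_th = R_A‖R_B = (270 × 15000)/15270 = 265.2 Ω.
The fractional drop is R_th/(R_th + R_L); requiring this ≤ 0.0400 gives R_L ≥ R_th(1/0.0400 − 1) = 265.2 × 24.00 = 6.37 kΩ.

R_L(min) ≈ 6.37 kΩ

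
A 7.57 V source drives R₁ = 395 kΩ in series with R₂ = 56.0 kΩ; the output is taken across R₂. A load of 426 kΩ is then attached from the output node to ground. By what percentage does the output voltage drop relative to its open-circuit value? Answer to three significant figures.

10.3 %

Unloaded V = 7.57 × 56.0/451.0 = 0.93996 V.
Loaded: R₂‖R_L = 49.49 kΩ, giving V = 7.57 × 49.49/444.5 = 0.84291 V.
Drop = (0.93996 − 0.84291) / 0.93996 = 10.3 %.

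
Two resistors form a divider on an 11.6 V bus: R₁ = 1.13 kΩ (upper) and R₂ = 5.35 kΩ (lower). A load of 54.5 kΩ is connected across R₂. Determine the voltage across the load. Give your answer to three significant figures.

V_out ≈ 9.42 V

The load sits in parallel with R₂: R₂‖R_L = (5.35 × 54.5) / (5.35 + 54.5) = 4.872 kΩ.
V_out = 11.6 × 4.872 / (1.13 + 4.872) = 11.6 × 4.872/6.002 = 9.42 V.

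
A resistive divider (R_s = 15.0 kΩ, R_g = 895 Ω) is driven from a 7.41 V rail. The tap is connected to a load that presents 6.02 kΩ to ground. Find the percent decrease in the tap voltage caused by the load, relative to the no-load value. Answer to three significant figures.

Unloaded V = 7.41 × 895/15900 = 0.41723 V.
Loaded: R_g‖R_L = 779.2 Ω, giving V = 7.41 × 779.2/15780 = 0.36590 V.
Drop = (0.41723 − 0.36590) / 0.41723 = 12.3 %.

12.3 %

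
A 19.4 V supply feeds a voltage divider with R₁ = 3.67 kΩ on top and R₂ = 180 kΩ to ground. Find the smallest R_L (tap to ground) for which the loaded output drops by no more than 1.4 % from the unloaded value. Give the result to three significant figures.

R_L(min) ≈ 253 kΩ

Output resistance R_th = R₁‖R₂ = (3.67 × 180)/183.7 = 3.597 kΩ.
The fractional drop is R_th/(R_th + R_L); requiring this ≤ 0.0140 gives R_L ≥ R_th(1/0.0140 − 1) = 3.597 × 70.43 = 253 kΩ.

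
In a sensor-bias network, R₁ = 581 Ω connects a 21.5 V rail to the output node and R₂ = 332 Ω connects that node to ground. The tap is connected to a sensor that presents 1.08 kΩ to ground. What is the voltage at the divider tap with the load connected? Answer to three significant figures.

V_out ≈ 6.54 V

The load sits in parallel with R₂: R₂‖R_L = (332 × 1080) / (332 + 1080) = 253.9 Ω.
V_out = 21.5 × 253.9 / (581 + 253.9) = 21.5 × 253.9/834.9 = 6.54 V.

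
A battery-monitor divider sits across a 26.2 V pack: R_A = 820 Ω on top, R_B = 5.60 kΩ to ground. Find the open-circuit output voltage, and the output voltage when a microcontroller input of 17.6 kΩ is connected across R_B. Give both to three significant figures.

Unloaded: 22.9 V; loaded: 22.0 V

Open-circuit: V = 26.2 × 5600/(820 + 5600) = 22.9 V.
With the load, R_B becomes R_B‖R_L = 4248 Ω, so V = 26.2 × 4248/5068 = 22.0 V.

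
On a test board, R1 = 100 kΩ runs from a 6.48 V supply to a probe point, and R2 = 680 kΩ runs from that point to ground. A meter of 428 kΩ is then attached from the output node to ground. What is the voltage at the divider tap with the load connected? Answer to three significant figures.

The load sits in parallel with R2: R2‖R_L = (680 × 428) / (680 + 428) = 262.7 kΩ.
V_out = 6.48 × 262.7 / (100 + 262.7) = 6.48 × 262.7/362.7 = 4.69 V.
(Unloaded it would have been 5.65 V.)

V_out ≈ 4.69 V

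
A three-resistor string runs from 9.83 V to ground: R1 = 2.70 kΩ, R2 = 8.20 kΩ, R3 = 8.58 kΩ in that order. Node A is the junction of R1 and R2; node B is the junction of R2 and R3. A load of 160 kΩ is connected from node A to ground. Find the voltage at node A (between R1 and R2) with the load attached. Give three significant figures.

Below node A the series string R2+R3 = 16.78 kΩ sits in parallel with the 160 kΩ load: 15.19 kΩ.
V_A = 9.83 × 15.19/(2.70 + 15.19) = 8.35 V.

V ≈ 8.35 V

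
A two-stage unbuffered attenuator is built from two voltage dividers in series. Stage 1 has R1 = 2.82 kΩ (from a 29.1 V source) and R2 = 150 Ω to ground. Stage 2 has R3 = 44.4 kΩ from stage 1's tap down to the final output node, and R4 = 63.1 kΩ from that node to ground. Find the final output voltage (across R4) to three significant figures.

V_out ≈ 0.862 V

Stage 2 presents R3+R4 = 107500 Ω as a load on stage 1's tap.
Stage 1's lower leg becomes R2‖(R3+R4) = 149.8 Ω, so V_mid = 29.1 × 149.8/2970 = 1.468 V.
Stage 2 is itself unloaded: V_out = V_mid × R4/(R3+R4) = 1.468 × 63100/107500 = 0.862 V.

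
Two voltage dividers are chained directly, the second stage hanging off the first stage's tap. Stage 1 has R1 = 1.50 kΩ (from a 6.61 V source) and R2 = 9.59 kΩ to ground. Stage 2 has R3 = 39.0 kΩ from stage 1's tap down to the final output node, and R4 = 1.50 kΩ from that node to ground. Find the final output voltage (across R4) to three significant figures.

V_out ≈ 0.205 V

Stage 2 presents R3+R4 = 40.50 kΩ as a load on stage 1's tap.
Stage 1's lower leg becomes R2‖(R3+R4) = 7.754 kΩ, so V_mid = 6.61 × 7.754/9.254 = 5.539 V.
Stage 2 is itself unloaded: V_out = V_mid × R4/(R3+R4) = 5.539 × 1.50/40.50 = 0.205 V.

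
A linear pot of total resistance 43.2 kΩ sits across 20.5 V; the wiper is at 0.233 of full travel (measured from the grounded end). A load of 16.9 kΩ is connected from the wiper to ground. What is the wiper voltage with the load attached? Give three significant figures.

The wiper splits the pot into (1−α)R = 33.13 kΩ above and αR = 10.07 kΩ below.
Lower section ‖ load = 6.308 kΩ.
V_wiper = 20.5 × 6.308/(33.13 + 6.308) = 3.28 V.

V ≈ 3.28 V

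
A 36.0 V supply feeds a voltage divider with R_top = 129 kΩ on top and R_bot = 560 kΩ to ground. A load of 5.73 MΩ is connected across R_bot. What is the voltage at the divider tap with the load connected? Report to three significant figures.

The load sits in parallel with R_bot: R_bot‖R_L = (560 × 5730) / (560 + 5730) = 510.1 kΩ.
V_out = 36.0 × 510.1 / (129 + 510.1) = 36.0 × 510.1/639.1 = 28.7 V.
(Unloaded it would have been 29.3 V.)

V_out ≈ 28.7 V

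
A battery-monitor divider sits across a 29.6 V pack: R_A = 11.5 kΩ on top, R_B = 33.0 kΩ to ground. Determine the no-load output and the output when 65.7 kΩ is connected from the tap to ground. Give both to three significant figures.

Unloaded: 22.0 V; loaded: 19.4 V

Open-circuit: V = 29.6 × 33.0/(11.5 + 33.0) = 22.0 V.
With the load, R_B becomes R_B‖R_L = 21.97 kΩ, so V = 29.6 × 21.97/33.47 = 19.4 V.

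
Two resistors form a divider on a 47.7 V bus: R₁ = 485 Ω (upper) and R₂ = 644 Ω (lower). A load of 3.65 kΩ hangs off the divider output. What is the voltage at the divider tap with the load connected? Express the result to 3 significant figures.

The load sits in parallel with R₂: R₂‖R_L = (644 × 3650) / (644 + 3650) = 547.4 Ω.
V_out = 47.7 × 547.4 / (485 + 547.4) = 47.7 × 547.4/1032 = 25.3 V.

V_out ≈ 25.3 V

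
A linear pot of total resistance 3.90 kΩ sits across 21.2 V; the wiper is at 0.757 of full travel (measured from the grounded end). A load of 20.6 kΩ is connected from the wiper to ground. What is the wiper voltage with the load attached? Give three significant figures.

V ≈ 15.5 V

The wiper splits the pot into (1−α)R = 947.7 Ω above and αR = 2952 Ω below.
Lower section ‖ load = 2582 Ω.
V_wiper = 21.2 × 2582/(947.7 + 2582) = 15.5 V.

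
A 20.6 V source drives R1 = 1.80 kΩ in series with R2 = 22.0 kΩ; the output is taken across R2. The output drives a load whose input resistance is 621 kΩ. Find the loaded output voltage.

The load sits in parallel with R2: R2‖R_L = (22.0 × 621) / (22.0 + 621) = 21.25 kΩ.
V_out = 20.6 × 21.25 / (1.80 + 21.25) = 20.6 × 21.25/23.05 = 19.0 V.

V_out ≈ 19.0 V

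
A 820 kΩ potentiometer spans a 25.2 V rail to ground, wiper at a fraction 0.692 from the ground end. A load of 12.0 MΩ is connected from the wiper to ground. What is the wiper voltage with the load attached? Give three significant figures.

V ≈ 17.2 V

The wiper splits the pot into (1−α)R = 252.6 kΩ above and αR = 567.4 kΩ below.
Lower section ‖ load = 541.8 kΩ.
V_wiper = 25.2 × 541.8/(252.6 + 541.8) = 17.2 V.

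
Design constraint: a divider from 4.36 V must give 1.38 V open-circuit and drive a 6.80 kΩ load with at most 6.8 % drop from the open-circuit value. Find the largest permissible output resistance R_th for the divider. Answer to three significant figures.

R_th ≤ 496 Ω

Loading drop = R_th/(R_th + R_L) ≤ 0.0680, so R_th ≤ R_L · ε/(1−ε) = 6.80 kΩ × 0.0680/0.9320 = 496 Ω.
(Any R1, R2 with R2/(R1+R2) = 0.317 and R1‖R2 ≤ 496 Ω will meet the spec.)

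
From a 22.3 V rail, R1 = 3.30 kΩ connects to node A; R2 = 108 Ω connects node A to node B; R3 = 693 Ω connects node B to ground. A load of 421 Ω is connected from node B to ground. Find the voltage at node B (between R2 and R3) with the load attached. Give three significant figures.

At node B, R3 is in parallel with the load: R3‖R_L = 261.9 Ω.
Below node A the resistance is R2 + (R3‖R_L) = 369.9 Ω, so V_A = 22.3 × 369.9/3670 = 2.248 V.
Then V_B = V_A × (R3‖R_L)/(R2 + R3‖R_L) = 2.248 × 261.9/369.9 = 1.59 V.

V ≈ 1.59 V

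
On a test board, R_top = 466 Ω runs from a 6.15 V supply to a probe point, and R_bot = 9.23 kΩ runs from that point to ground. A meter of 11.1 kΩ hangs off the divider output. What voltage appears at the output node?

The load sits in parallel with R_bot: R_bot‖R_L = (9230 × 11100) / (9230 + 11100) = 5039 Ω.
V_out = 6.15 × 5039 / (466 + 5039) = 6.15 × 5039/5505 = 5.63 V.

V_out ≈ 5.63 V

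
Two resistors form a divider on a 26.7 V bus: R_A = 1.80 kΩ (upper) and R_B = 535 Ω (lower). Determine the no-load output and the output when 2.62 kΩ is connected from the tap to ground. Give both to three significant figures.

Unloaded: 6.12 V; loaded: 5.29 V

Open-circuit: V = 26.7 × 535/(1800 + 535) = 6.12 V.
With the load, R_B becomes R_B‖R_L = 444.3 Ω, so V = 26.7 × 444.3/2244 = 5.29 V.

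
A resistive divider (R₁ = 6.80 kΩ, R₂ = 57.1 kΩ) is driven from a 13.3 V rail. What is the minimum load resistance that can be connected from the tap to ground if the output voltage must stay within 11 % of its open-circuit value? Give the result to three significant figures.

Output resistance R_th = R₁‖R₂ = (6.80 × 57.1)/63.90 = 6.076 kΩ.
The fractional drop is R_th/(R_th + R_L); requiring this ≤ 0.110 gives R_L ≥ R_th(1/0.110 − 1) = 6.076 × 8.091 = 49.2 kΩ.

R_L(min) ≈ 49.2 kΩ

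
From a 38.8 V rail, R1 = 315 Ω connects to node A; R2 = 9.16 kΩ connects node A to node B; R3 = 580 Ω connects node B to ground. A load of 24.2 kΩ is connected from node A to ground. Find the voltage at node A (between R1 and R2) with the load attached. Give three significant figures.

V ≈ 37.1 V

Below node A the series string R2+R3 = 9740 Ω sits in parallel with the 24200 Ω load: 6945 Ω.
V_A = 38.8 × 6945/(315 + 6945) = 37.1 V.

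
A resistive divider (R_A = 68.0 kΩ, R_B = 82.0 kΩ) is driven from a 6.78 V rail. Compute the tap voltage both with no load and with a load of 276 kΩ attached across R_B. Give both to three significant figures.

Unloaded: 3.71 V; loaded: 3.27 V

Open-circuit: V = 6.78 × 82.0/(68.0 + 82.0) = 3.71 V.
With the load, R_B becomes R_B‖R_L = 63.22 kΩ, so V = 6.78 × 63.22/131.2 = 3.27 V.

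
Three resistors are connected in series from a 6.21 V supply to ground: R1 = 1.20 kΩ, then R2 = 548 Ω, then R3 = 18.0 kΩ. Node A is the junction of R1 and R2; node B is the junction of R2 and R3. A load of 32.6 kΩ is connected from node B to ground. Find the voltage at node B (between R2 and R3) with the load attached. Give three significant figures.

V ≈ 5.40 V

At node B, R3 is in parallel with the load: R3‖R_L = 11600 Ω.
Below node A the resistance is R2 + (R3‖R_L) = 12140 Ω, so V_A = 6.21 × 12140/13340 = 5.652 V.
Then V_B = V_A × (R3‖R_L)/(R2 + R3‖R_L) = 5.652 × 11600/12140 = 5.40 V.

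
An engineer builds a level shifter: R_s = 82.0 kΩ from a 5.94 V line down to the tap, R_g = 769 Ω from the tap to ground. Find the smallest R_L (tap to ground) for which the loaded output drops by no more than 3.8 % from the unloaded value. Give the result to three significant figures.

Output resistance R_th = R_s‖R_g = (82000 × 769)/82770 = 761.9 Ω.
The fractional drop is R_th/(R_th + R_L); requiring this ≤ 0.0380 gives R_L ≥ R_th(1/0.0380 − 1) = 761.9 × 25.32 = 19.3 kΩ.

R_L(min) ≈ 19.3 kΩ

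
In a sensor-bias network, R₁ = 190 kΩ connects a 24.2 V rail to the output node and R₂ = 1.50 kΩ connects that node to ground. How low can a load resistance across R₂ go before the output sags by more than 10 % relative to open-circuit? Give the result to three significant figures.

Output resistance R_th = R₁‖R₂ = (190 × 1.50)/191.5 = 1.488 kΩ.
The fractional drop is R_th/(R_th + R_L); requiring this ≤ 0.100 gives R_L ≥ R_th(1/0.100 − 1) = 1.488 × 9.000 = 13.4 kΩ.

R_L(min) ≈ 13.4 kΩ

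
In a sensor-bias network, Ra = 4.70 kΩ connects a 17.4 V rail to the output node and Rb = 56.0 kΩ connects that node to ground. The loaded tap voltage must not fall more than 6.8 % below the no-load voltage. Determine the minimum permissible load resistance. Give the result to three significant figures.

R_L(min) ≈ 59.4 kΩ

Output resistance R_th = Ra‖Rb = (4.70 × 56.0)/60.70 = 4.336 kΩ.
The fractional drop is R_th/(R_th + R_L); requiring this ≤ 0.0680 gives R_L ≥ R_th(1/0.0680 − 1) = 4.336 × 13.71 = 59.4 kΩ.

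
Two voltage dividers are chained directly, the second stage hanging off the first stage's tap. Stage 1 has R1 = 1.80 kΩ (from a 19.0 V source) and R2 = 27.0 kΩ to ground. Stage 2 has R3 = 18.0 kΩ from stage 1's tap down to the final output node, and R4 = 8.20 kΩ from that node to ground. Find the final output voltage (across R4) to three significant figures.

Stage 2 presents R3+R4 = 26.20 kΩ as a load on stage 1's tap.
Stage 1's lower leg becomes R2‖(R3+R4) = 13.30 kΩ, so V_mid = 19.0 × 13.30/15.10 = 16.73 V.
Stage 2 is itself unloaded: V_out = V_mid × R4/(R3+R4) = 16.73 × 8.20/26.20 = 5.24 V.

V_out ≈ 5.24 V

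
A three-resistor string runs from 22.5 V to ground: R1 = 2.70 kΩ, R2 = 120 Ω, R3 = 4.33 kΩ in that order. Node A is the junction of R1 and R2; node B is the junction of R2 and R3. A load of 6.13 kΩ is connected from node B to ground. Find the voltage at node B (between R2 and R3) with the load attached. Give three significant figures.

At node B, R3 is in parallel with the load: R3‖R_L = 2538 Ω.
Below node A the resistance is R2 + (R3‖R_L) = 2658 Ω, so V_A = 22.5 × 2658/5358 = 11.16 V.
Then V_B = V_A × (R3‖R_L)/(R2 + R3‖R_L) = 11.16 × 2538/2658 = 10.7 V.

V ≈ 10.7 V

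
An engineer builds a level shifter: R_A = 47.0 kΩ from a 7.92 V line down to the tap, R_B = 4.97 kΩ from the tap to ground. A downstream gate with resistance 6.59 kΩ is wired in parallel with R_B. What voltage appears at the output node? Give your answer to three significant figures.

V_out ≈ 0.450 V

The load sits in parallel with R_B: R_B‖R_L = (4.97 × 6.59) / (4.97 + 6.59) = 2.833 kΩ.
V_out = 7.92 × 2.833 / (47.0 + 2.833) = 7.92 × 2.833/49.83 = 0.450 V.
(Unloaded it would have been 0.757 V.)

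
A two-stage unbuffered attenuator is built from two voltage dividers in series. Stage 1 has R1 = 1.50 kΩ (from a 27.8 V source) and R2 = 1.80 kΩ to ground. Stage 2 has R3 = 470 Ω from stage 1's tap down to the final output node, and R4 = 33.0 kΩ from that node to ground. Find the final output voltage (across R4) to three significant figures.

Stage 2 presents R3+R4 = 33470 Ω as a load on stage 1's tap.
Stage 1's lower leg becomes R2‖(R3+R4) = 1708 Ω, so V_mid = 27.8 × 1708/3208 = 14.80 V.
Stage 2 is itself unloaded: V_out = V_mid × R4/(R3+R4) = 14.80 × 33000/33470 = 14.6 V.

V_out ≈ 14.6 V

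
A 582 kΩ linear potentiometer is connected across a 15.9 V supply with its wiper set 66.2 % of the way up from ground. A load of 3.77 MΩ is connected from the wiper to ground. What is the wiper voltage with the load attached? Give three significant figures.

The wiper splits the pot into (1−α)R = 196.7 kΩ above and αR = 385.3 kΩ below.
Lower section ‖ load = 349.6 kΩ.
V_wiper = 15.9 × 349.6/(196.7 + 349.6) = 10.2 V.

V ≈ 10.2 V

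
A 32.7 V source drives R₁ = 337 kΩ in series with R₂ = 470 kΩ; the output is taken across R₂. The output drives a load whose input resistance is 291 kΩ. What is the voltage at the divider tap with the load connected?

The load sits in parallel with R₂: R₂‖R_L = (470 × 291) / (470 + 291) = 179.7 kΩ.
V_out = 32.7 × 179.7 / (337 + 179.7) = 32.7 × 179.7/516.7 = 11.4 V.

V_out ≈ 11.4 V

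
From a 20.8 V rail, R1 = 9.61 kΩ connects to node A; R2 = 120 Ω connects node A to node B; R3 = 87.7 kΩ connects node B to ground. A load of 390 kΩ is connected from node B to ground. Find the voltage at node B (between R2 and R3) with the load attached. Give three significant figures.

At node B, R3 is in parallel with the load: R3‖R_L = 71600 Ω.
Below node A the resistance is R2 + (R3‖R_L) = 71720 Ω, so V_A = 20.8 × 71720/81330 = 18.34 V.
Then V_B = V_A × (R3‖R_L)/(R2 + R3‖R_L) = 18.34 × 71600/71720 = 18.3 V.

V ≈ 18.3 V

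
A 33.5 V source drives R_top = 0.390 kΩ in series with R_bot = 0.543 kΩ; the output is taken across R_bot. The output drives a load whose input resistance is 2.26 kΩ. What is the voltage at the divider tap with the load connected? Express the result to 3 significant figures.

The load sits in parallel with R_bot: R_bot‖R_L = (543 × 2260) / (543 + 2260) = 437.8 Ω.
V_out = 33.5 × 437.8 / (390 + 437.8) = 33.5 × 437.8/827.8 = 17.7 V.

V_out ≈ 17.7 V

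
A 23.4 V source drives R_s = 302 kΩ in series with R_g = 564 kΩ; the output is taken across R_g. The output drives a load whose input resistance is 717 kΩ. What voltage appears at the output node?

The load sits in parallel with R_g: R_g‖R_L = (564 × 717) / (564 + 717) = 315.7 kΩ.
V_out = 23.4 × 315.7 / (302 + 315.7) = 23.4 × 315.7/617.7 = 12.0 V.

V_out ≈ 12.0 V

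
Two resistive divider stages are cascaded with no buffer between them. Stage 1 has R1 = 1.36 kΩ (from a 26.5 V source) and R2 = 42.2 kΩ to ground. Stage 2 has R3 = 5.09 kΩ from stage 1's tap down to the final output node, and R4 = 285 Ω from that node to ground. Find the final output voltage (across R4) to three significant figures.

Stage 2 presents R3+R4 = 5375 Ω as a load on stage 1's tap.
Stage 1's lower leg becomes R2‖(R3+R4) = 4768 Ω, so V_mid = 26.5 × 4768/6128 = 20.62 V.
Stage 2 is itself unloaded: V_out = V_mid × R4/(R3+R4) = 20.62 × 285/5375 = 1.09 V.

V_out ≈ 1.09 V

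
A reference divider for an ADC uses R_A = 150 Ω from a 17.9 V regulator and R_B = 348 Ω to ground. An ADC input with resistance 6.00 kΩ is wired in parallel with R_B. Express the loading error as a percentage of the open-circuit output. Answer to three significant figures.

The divider's output (Thévenin) resistance is R_A‖R_B = 104.8 Ω.
Fractional drop under load = R_th/(R_th + R_L) = 104.8 / (104.8 + 6000) = 0.01717.
So the output falls by 1.72 %.

1.72 %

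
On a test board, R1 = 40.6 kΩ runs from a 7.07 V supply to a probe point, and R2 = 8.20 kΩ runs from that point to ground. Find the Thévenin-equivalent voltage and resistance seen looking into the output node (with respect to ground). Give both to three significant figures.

V_th is the open-circuit tap voltage: 7.07 × 8.20/(40.6 + 8.20) = 1.19 V.
With the supply zeroed, R1 and R2 appear in parallel from the tap: R_th = R1‖R2 = (40.6 × 8.20)/48.80 = 6.82 kΩ.

V_th = 1.19 V, R_th = 6.82 kΩ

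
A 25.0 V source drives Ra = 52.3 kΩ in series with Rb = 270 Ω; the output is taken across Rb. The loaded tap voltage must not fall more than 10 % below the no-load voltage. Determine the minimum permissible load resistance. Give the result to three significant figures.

R_L(min) ≈ 2.42 kΩ

Output resistance R_th = Ra‖Rb = (52300 × 270)/52570 = 268.6 Ω.
The fractional drop is R_th/(R_th + R_L); requiring this ≤ 0.100 gives R_L ≥ R_th(1/0.100 − 1) = 268.6 × 9.000 = 2.42 kΩ.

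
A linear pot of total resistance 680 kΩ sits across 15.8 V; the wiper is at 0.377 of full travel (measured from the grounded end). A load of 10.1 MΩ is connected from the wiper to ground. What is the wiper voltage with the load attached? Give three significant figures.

V ≈ 5.86 V

The wiper splits the pot into (1−α)R = 423.6 kΩ above and αR = 256.4 kΩ below.
Lower section ‖ load = 250.0 kΩ.
V_wiper = 15.8 × 250.0/(423.6 + 250.0) = 5.86 V.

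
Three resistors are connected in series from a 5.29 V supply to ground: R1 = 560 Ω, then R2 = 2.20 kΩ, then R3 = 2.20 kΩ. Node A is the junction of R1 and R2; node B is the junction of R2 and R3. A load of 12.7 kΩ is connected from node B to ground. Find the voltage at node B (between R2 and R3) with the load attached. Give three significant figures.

V ≈ 2.14 V

At node B, R3 is in parallel with the load: R3‖R_L = 1875 Ω.
Below node A the resistance is R2 + (R3‖R_L) = 4075 Ω, so V_A = 5.29 × 4075/4635 = 4.651 V.
Then V_B = V_A × (R3‖R_L)/(R2 + R3‖R_L) = 4.651 × 1875/4075 = 2.14 V.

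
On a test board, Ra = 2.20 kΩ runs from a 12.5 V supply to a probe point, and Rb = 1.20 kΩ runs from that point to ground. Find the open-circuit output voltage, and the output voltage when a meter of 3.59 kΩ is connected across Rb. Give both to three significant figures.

Open-circuit: V = 12.5 × 1.20/(2.20 + 1.20) = 4.41 V.
With the load, Rb becomes Rb‖R_L = 0.8994 kΩ, so V = 12.5 × 0.8994/3.099 = 3.63 V.

Unloaded: 4.41 V; loaded: 3.63 V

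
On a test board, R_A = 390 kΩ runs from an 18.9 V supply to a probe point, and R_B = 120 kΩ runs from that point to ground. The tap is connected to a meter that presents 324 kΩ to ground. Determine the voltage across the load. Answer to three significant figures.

The load sits in parallel with R_B: R_B‖R_L = (120 × 324) / (120 + 324) = 87.57 kΩ.
V_out = 18.9 × 87.57 / (390 + 87.57) = 18.9 × 87.57/477.6 = 3.47 V.

V_out ≈ 3.47 V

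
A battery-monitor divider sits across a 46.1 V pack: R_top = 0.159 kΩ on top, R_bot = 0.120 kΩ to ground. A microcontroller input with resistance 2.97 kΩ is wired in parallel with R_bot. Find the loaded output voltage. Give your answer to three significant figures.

The load sits in parallel with R_bot: R_bot‖R_L = (120 × 2970) / (120 + 2970) = 115.3 Ω.
V_out = 46.1 × 115.3 / (159 + 115.3) = 46.1 × 115.3/274.3 = 19.4 V.

V_out ≈ 19.4 V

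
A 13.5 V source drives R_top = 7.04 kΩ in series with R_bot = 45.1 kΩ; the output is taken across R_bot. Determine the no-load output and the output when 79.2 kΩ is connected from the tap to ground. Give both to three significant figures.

Open-circuit: V = 13.5 × 45.1/(7.04 + 45.1) = 11.7 V.
With the load, R_bot becomes R_bot‖R_L = 28.74 kΩ, so V = 13.5 × 28.74/35.78 = 10.8 V.

Unloaded: 11.7 V; loaded: 10.8 V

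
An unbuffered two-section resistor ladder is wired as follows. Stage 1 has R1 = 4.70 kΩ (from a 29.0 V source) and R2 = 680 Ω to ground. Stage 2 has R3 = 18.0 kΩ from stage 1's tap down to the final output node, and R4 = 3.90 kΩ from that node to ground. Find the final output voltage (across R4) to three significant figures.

V_out ≈ 0.636 V

Stage 2 presents R3+R4 = 21900 Ω as a load on stage 1's tap.
Stage 1's lower leg becomes R2‖(R3+R4) = 659.5 Ω, so V_mid = 29.0 × 659.5/5360 = 3.569 V.
Stage 2 is itself unloaded: V_out = V_mid × R4/(R3+R4) = 3.569 × 3900/21900 = 0.636 V.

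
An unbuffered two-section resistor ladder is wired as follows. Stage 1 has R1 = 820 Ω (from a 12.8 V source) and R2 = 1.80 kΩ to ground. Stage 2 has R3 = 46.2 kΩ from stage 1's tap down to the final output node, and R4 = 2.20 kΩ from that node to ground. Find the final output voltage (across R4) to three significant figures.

V_out ≈ 0.395 V

Stage 2 presents R3+R4 = 48400 Ω as a load on stage 1's tap.
Stage 1's lower leg becomes R2‖(R3+R4) = 1735 Ω, so V_mid = 12.8 × 1735/2555 = 8.693 V.
Stage 2 is itself unloaded: V_out = V_mid × R4/(R3+R4) = 8.693 × 2200/48400 = 0.395 V.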